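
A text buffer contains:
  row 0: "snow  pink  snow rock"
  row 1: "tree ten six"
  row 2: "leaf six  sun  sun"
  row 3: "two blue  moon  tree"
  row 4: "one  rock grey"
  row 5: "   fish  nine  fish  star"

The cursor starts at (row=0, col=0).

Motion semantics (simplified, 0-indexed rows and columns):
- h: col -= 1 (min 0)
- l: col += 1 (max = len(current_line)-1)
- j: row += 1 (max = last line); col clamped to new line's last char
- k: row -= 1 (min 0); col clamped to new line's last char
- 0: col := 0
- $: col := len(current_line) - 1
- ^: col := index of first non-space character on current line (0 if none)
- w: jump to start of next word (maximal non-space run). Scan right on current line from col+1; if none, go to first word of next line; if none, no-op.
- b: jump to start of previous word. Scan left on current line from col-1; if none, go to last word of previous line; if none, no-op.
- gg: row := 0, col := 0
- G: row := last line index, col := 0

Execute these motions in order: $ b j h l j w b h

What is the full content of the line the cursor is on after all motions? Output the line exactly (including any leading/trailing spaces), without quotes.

After 1 ($): row=0 col=20 char='k'
After 2 (b): row=0 col=17 char='r'
After 3 (j): row=1 col=11 char='x'
After 4 (h): row=1 col=10 char='i'
After 5 (l): row=1 col=11 char='x'
After 6 (j): row=2 col=11 char='u'
After 7 (w): row=2 col=15 char='s'
After 8 (b): row=2 col=10 char='s'
After 9 (h): row=2 col=9 char='_'

Answer: leaf six  sun  sun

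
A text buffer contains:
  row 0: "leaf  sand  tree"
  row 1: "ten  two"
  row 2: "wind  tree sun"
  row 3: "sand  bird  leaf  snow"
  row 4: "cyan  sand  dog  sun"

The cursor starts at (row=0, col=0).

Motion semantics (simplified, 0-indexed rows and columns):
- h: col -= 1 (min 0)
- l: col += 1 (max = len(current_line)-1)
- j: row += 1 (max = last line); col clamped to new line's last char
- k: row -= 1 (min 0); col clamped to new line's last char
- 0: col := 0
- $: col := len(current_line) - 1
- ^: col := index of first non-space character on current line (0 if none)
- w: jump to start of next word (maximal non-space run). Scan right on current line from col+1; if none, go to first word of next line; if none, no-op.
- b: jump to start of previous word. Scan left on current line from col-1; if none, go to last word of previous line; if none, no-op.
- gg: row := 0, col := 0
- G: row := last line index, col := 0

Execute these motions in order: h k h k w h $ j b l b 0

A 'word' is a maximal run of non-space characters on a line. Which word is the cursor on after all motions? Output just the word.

After 1 (h): row=0 col=0 char='l'
After 2 (k): row=0 col=0 char='l'
After 3 (h): row=0 col=0 char='l'
After 4 (k): row=0 col=0 char='l'
After 5 (w): row=0 col=6 char='s'
After 6 (h): row=0 col=5 char='_'
After 7 ($): row=0 col=15 char='e'
After 8 (j): row=1 col=7 char='o'
After 9 (b): row=1 col=5 char='t'
After 10 (l): row=1 col=6 char='w'
After 11 (b): row=1 col=5 char='t'
After 12 (0): row=1 col=0 char='t'

Answer: ten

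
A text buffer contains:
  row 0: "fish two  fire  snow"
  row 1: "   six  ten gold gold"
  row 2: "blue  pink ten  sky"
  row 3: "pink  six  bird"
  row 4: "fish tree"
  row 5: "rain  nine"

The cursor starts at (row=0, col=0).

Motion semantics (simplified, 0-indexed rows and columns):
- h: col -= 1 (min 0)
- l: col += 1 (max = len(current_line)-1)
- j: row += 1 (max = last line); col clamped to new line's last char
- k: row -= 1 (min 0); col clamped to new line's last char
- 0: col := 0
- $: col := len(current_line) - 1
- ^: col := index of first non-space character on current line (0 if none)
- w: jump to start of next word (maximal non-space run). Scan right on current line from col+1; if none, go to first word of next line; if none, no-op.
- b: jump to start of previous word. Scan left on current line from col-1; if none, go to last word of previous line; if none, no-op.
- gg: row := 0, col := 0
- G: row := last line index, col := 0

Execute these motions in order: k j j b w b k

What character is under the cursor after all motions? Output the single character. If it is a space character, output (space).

After 1 (k): row=0 col=0 char='f'
After 2 (j): row=1 col=0 char='_'
After 3 (j): row=2 col=0 char='b'
After 4 (b): row=1 col=17 char='g'
After 5 (w): row=2 col=0 char='b'
After 6 (b): row=1 col=17 char='g'
After 7 (k): row=0 col=17 char='n'

Answer: n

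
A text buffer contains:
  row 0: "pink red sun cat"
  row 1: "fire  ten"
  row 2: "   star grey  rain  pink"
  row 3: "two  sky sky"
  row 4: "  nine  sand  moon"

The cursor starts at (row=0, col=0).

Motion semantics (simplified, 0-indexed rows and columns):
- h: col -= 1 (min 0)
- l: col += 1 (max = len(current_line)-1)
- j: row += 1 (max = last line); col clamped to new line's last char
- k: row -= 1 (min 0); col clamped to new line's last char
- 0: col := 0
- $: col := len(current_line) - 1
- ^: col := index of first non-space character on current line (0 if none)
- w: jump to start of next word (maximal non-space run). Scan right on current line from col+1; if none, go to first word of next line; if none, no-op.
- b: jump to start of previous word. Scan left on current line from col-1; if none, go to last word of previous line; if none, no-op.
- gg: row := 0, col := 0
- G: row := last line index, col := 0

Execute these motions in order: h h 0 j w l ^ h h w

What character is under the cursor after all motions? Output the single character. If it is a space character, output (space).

Answer: t

Derivation:
After 1 (h): row=0 col=0 char='p'
After 2 (h): row=0 col=0 char='p'
After 3 (0): row=0 col=0 char='p'
After 4 (j): row=1 col=0 char='f'
After 5 (w): row=1 col=6 char='t'
After 6 (l): row=1 col=7 char='e'
After 7 (^): row=1 col=0 char='f'
After 8 (h): row=1 col=0 char='f'
After 9 (h): row=1 col=0 char='f'
After 10 (w): row=1 col=6 char='t'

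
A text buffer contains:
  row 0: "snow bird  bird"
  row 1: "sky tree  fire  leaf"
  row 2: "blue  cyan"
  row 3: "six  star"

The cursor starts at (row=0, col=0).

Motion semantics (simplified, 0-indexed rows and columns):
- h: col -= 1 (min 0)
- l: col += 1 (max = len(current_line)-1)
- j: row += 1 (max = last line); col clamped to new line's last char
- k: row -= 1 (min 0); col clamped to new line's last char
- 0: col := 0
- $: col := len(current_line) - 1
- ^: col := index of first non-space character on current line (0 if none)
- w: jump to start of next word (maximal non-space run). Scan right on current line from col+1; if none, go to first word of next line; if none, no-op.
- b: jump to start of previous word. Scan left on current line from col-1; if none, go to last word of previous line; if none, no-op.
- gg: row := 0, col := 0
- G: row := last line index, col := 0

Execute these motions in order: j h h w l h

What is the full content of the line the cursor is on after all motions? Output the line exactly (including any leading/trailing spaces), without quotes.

After 1 (j): row=1 col=0 char='s'
After 2 (h): row=1 col=0 char='s'
After 3 (h): row=1 col=0 char='s'
After 4 (w): row=1 col=4 char='t'
After 5 (l): row=1 col=5 char='r'
After 6 (h): row=1 col=4 char='t'

Answer: sky tree  fire  leaf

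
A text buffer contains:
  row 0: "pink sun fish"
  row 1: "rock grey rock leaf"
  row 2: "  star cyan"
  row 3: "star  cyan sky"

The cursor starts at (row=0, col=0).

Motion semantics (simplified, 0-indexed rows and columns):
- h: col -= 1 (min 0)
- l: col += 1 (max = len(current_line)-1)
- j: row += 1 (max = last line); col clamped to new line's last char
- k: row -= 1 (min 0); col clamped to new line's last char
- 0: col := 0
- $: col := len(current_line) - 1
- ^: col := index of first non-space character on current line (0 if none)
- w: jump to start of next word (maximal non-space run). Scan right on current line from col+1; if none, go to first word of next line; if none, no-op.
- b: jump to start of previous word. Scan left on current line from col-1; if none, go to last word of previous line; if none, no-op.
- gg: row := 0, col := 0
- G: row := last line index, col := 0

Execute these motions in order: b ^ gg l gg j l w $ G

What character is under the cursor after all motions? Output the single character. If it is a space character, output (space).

Answer: s

Derivation:
After 1 (b): row=0 col=0 char='p'
After 2 (^): row=0 col=0 char='p'
After 3 (gg): row=0 col=0 char='p'
After 4 (l): row=0 col=1 char='i'
After 5 (gg): row=0 col=0 char='p'
After 6 (j): row=1 col=0 char='r'
After 7 (l): row=1 col=1 char='o'
After 8 (w): row=1 col=5 char='g'
After 9 ($): row=1 col=18 char='f'
After 10 (G): row=3 col=0 char='s'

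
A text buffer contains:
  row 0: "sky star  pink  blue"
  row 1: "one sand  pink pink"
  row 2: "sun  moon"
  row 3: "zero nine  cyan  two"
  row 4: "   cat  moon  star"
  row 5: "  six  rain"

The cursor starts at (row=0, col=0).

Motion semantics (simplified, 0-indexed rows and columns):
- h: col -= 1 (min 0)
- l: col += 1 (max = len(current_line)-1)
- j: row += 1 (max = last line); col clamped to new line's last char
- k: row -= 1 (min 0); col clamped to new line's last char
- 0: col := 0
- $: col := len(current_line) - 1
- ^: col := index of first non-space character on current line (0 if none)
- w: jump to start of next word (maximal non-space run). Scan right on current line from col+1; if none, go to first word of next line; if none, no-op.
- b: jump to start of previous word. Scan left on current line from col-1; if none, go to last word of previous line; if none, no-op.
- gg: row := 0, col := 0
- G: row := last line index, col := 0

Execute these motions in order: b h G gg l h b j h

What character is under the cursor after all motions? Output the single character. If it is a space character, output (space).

After 1 (b): row=0 col=0 char='s'
After 2 (h): row=0 col=0 char='s'
After 3 (G): row=5 col=0 char='_'
After 4 (gg): row=0 col=0 char='s'
After 5 (l): row=0 col=1 char='k'
After 6 (h): row=0 col=0 char='s'
After 7 (b): row=0 col=0 char='s'
After 8 (j): row=1 col=0 char='o'
After 9 (h): row=1 col=0 char='o'

Answer: o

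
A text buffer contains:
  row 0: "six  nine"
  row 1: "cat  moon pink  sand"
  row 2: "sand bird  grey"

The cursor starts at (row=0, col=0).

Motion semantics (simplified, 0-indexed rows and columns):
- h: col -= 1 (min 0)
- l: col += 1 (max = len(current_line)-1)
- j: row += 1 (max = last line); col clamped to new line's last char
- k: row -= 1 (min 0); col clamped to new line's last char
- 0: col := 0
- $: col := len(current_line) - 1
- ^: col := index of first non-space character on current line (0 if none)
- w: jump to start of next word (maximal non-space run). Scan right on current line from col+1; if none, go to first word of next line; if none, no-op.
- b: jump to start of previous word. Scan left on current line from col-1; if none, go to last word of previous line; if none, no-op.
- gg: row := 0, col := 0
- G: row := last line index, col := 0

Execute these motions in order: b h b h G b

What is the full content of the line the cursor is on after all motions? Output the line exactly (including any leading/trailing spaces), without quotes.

After 1 (b): row=0 col=0 char='s'
After 2 (h): row=0 col=0 char='s'
After 3 (b): row=0 col=0 char='s'
After 4 (h): row=0 col=0 char='s'
After 5 (G): row=2 col=0 char='s'
After 6 (b): row=1 col=16 char='s'

Answer: cat  moon pink  sand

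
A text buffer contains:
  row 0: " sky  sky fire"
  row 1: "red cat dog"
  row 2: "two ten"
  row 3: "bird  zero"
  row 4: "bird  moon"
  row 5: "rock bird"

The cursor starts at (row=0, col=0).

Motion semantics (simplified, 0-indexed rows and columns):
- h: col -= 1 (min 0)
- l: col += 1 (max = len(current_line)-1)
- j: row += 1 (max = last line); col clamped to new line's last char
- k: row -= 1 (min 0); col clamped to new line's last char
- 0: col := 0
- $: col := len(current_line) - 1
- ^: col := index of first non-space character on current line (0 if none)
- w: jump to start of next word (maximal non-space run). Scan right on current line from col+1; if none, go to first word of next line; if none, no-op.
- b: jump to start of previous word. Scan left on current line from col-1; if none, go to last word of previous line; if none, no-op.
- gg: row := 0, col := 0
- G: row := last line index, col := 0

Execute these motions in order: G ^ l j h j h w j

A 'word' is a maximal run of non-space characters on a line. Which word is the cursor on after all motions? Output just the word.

After 1 (G): row=5 col=0 char='r'
After 2 (^): row=5 col=0 char='r'
After 3 (l): row=5 col=1 char='o'
After 4 (j): row=5 col=1 char='o'
After 5 (h): row=5 col=0 char='r'
After 6 (j): row=5 col=0 char='r'
After 7 (h): row=5 col=0 char='r'
After 8 (w): row=5 col=5 char='b'
After 9 (j): row=5 col=5 char='b'

Answer: bird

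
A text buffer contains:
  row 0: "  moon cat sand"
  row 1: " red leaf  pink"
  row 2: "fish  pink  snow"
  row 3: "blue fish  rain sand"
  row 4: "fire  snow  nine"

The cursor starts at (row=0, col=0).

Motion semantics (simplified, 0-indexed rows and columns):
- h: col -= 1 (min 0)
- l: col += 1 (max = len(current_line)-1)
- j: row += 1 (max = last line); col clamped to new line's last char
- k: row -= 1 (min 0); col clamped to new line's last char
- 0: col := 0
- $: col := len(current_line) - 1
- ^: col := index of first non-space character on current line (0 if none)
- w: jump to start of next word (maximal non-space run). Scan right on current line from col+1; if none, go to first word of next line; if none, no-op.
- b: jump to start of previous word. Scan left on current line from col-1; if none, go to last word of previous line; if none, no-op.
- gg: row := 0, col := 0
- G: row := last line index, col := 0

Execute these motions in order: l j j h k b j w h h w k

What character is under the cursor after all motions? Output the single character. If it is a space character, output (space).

Answer: e

Derivation:
After 1 (l): row=0 col=1 char='_'
After 2 (j): row=1 col=1 char='r'
After 3 (j): row=2 col=1 char='i'
After 4 (h): row=2 col=0 char='f'
After 5 (k): row=1 col=0 char='_'
After 6 (b): row=0 col=11 char='s'
After 7 (j): row=1 col=11 char='p'
After 8 (w): row=2 col=0 char='f'
After 9 (h): row=2 col=0 char='f'
After 10 (h): row=2 col=0 char='f'
After 11 (w): row=2 col=6 char='p'
After 12 (k): row=1 col=6 char='e'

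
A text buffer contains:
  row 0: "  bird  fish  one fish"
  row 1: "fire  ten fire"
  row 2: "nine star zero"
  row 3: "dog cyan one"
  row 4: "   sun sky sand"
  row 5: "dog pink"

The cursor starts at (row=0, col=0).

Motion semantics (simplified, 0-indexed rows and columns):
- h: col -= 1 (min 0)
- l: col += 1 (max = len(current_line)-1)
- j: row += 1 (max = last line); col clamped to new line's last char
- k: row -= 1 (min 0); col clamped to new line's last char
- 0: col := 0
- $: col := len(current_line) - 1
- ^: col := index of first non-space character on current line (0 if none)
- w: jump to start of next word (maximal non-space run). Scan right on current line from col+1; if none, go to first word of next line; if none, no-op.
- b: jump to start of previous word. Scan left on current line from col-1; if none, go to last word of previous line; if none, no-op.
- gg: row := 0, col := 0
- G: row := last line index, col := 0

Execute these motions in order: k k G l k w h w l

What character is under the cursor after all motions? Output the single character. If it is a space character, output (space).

After 1 (k): row=0 col=0 char='_'
After 2 (k): row=0 col=0 char='_'
After 3 (G): row=5 col=0 char='d'
After 4 (l): row=5 col=1 char='o'
After 5 (k): row=4 col=1 char='_'
After 6 (w): row=4 col=3 char='s'
After 7 (h): row=4 col=2 char='_'
After 8 (w): row=4 col=3 char='s'
After 9 (l): row=4 col=4 char='u'

Answer: u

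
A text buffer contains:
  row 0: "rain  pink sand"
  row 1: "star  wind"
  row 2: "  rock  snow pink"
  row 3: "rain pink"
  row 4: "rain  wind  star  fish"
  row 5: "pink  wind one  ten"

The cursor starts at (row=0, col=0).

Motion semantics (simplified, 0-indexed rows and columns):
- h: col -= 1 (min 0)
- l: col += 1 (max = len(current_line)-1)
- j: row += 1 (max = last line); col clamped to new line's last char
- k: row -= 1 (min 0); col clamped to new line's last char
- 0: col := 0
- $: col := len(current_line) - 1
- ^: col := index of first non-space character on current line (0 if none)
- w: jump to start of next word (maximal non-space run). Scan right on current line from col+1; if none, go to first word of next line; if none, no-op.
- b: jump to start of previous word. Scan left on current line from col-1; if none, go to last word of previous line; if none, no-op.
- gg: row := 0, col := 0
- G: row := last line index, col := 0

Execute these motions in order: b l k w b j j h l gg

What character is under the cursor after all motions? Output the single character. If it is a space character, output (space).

After 1 (b): row=0 col=0 char='r'
After 2 (l): row=0 col=1 char='a'
After 3 (k): row=0 col=1 char='a'
After 4 (w): row=0 col=6 char='p'
After 5 (b): row=0 col=0 char='r'
After 6 (j): row=1 col=0 char='s'
After 7 (j): row=2 col=0 char='_'
After 8 (h): row=2 col=0 char='_'
After 9 (l): row=2 col=1 char='_'
After 10 (gg): row=0 col=0 char='r'

Answer: r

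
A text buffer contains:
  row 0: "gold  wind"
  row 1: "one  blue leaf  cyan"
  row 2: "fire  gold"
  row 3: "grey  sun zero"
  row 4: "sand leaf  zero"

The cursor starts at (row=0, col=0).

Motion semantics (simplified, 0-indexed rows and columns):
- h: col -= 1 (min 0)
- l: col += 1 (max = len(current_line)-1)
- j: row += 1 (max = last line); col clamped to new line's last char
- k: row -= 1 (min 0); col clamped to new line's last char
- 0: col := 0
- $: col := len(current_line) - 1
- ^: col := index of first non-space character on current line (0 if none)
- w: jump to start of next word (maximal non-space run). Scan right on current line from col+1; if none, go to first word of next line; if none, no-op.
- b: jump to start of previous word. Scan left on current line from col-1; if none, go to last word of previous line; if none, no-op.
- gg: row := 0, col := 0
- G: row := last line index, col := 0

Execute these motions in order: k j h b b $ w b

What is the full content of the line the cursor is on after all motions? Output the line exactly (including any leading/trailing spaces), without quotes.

Answer: gold  wind

Derivation:
After 1 (k): row=0 col=0 char='g'
After 2 (j): row=1 col=0 char='o'
After 3 (h): row=1 col=0 char='o'
After 4 (b): row=0 col=6 char='w'
After 5 (b): row=0 col=0 char='g'
After 6 ($): row=0 col=9 char='d'
After 7 (w): row=1 col=0 char='o'
After 8 (b): row=0 col=6 char='w'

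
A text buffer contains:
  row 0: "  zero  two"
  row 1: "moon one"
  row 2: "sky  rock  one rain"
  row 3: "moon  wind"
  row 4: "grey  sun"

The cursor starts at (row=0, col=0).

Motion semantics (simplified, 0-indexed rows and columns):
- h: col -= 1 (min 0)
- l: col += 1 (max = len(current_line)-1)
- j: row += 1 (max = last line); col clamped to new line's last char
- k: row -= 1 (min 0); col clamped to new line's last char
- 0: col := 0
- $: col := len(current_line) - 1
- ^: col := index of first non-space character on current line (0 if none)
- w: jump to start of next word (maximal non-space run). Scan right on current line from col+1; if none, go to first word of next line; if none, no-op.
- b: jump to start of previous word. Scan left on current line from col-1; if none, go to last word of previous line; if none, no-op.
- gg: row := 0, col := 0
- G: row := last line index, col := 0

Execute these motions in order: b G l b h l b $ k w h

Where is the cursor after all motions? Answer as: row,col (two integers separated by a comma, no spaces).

After 1 (b): row=0 col=0 char='_'
After 2 (G): row=4 col=0 char='g'
After 3 (l): row=4 col=1 char='r'
After 4 (b): row=4 col=0 char='g'
After 5 (h): row=4 col=0 char='g'
After 6 (l): row=4 col=1 char='r'
After 7 (b): row=4 col=0 char='g'
After 8 ($): row=4 col=8 char='n'
After 9 (k): row=3 col=8 char='n'
After 10 (w): row=4 col=0 char='g'
After 11 (h): row=4 col=0 char='g'

Answer: 4,0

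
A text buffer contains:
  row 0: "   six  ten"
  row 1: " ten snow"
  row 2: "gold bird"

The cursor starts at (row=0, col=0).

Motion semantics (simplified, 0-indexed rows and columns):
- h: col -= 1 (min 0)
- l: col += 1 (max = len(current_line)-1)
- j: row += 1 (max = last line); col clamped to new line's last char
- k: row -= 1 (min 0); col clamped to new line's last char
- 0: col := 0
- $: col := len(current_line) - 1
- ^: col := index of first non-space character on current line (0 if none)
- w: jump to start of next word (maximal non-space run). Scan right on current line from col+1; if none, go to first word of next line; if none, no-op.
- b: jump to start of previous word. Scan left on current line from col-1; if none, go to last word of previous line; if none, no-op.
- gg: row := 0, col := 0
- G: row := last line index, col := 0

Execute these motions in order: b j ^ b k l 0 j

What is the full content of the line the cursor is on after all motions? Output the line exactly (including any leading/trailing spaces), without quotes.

After 1 (b): row=0 col=0 char='_'
After 2 (j): row=1 col=0 char='_'
After 3 (^): row=1 col=1 char='t'
After 4 (b): row=0 col=8 char='t'
After 5 (k): row=0 col=8 char='t'
After 6 (l): row=0 col=9 char='e'
After 7 (0): row=0 col=0 char='_'
After 8 (j): row=1 col=0 char='_'

Answer:  ten snow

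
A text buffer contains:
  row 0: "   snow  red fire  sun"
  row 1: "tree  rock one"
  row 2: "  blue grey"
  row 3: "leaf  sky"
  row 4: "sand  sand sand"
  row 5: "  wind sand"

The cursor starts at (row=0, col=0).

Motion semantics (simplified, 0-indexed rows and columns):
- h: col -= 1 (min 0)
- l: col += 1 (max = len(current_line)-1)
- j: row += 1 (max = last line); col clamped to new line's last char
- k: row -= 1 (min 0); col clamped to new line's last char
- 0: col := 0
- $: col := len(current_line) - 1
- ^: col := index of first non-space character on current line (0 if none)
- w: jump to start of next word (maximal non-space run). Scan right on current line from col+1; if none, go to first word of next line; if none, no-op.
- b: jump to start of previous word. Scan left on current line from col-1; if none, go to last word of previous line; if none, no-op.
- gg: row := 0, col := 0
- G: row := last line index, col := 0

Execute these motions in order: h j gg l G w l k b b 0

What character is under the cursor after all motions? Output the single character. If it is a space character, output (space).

After 1 (h): row=0 col=0 char='_'
After 2 (j): row=1 col=0 char='t'
After 3 (gg): row=0 col=0 char='_'
After 4 (l): row=0 col=1 char='_'
After 5 (G): row=5 col=0 char='_'
After 6 (w): row=5 col=2 char='w'
After 7 (l): row=5 col=3 char='i'
After 8 (k): row=4 col=3 char='d'
After 9 (b): row=4 col=0 char='s'
After 10 (b): row=3 col=6 char='s'
After 11 (0): row=3 col=0 char='l'

Answer: l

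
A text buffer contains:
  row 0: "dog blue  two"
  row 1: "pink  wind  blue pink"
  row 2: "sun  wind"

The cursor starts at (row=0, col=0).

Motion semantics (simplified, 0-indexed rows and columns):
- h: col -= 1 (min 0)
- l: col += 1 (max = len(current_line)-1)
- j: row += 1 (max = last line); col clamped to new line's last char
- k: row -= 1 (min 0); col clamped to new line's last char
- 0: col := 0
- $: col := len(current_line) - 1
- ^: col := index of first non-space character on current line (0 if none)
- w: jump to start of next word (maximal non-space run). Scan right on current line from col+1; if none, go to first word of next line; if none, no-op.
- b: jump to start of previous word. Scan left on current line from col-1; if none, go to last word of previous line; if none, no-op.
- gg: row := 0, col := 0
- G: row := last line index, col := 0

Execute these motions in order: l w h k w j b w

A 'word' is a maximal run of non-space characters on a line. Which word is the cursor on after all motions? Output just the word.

Answer: wind

Derivation:
After 1 (l): row=0 col=1 char='o'
After 2 (w): row=0 col=4 char='b'
After 3 (h): row=0 col=3 char='_'
After 4 (k): row=0 col=3 char='_'
After 5 (w): row=0 col=4 char='b'
After 6 (j): row=1 col=4 char='_'
After 7 (b): row=1 col=0 char='p'
After 8 (w): row=1 col=6 char='w'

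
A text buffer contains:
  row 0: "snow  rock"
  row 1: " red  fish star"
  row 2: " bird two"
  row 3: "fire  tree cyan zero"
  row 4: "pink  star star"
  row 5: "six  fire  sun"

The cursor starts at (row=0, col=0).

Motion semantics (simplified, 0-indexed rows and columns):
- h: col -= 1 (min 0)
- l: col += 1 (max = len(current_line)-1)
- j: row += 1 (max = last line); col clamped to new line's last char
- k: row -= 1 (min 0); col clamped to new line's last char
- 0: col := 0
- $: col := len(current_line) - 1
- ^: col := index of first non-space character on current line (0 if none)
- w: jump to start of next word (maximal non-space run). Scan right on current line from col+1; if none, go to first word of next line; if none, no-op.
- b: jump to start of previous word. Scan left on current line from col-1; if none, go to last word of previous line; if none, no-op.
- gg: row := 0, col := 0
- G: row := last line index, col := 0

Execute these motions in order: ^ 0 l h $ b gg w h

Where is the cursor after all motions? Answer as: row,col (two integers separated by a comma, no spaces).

Answer: 0,5

Derivation:
After 1 (^): row=0 col=0 char='s'
After 2 (0): row=0 col=0 char='s'
After 3 (l): row=0 col=1 char='n'
After 4 (h): row=0 col=0 char='s'
After 5 ($): row=0 col=9 char='k'
After 6 (b): row=0 col=6 char='r'
After 7 (gg): row=0 col=0 char='s'
After 8 (w): row=0 col=6 char='r'
After 9 (h): row=0 col=5 char='_'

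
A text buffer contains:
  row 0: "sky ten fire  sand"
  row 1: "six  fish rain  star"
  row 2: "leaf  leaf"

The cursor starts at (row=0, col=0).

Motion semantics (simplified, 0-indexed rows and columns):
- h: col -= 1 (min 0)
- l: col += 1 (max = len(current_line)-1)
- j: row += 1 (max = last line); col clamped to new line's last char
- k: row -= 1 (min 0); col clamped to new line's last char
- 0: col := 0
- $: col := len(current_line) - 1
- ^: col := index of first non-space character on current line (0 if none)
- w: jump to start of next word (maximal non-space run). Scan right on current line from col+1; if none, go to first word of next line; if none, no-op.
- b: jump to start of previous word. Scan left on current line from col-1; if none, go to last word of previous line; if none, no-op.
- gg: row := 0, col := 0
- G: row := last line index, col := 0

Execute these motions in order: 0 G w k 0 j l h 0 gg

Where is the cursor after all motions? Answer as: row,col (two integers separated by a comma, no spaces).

After 1 (0): row=0 col=0 char='s'
After 2 (G): row=2 col=0 char='l'
After 3 (w): row=2 col=6 char='l'
After 4 (k): row=1 col=6 char='i'
After 5 (0): row=1 col=0 char='s'
After 6 (j): row=2 col=0 char='l'
After 7 (l): row=2 col=1 char='e'
After 8 (h): row=2 col=0 char='l'
After 9 (0): row=2 col=0 char='l'
After 10 (gg): row=0 col=0 char='s'

Answer: 0,0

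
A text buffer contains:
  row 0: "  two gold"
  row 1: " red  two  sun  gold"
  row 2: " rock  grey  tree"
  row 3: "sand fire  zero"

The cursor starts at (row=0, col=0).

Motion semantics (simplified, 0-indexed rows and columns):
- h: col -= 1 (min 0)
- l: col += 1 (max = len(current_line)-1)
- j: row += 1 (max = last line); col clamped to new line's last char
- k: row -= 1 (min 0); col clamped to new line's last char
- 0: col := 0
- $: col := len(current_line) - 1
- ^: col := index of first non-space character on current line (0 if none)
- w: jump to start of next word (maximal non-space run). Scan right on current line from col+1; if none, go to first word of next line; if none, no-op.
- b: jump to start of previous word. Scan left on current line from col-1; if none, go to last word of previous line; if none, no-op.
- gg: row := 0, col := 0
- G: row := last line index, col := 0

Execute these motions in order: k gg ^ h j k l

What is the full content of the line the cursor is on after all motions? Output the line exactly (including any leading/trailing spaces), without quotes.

Answer:   two gold

Derivation:
After 1 (k): row=0 col=0 char='_'
After 2 (gg): row=0 col=0 char='_'
After 3 (^): row=0 col=2 char='t'
After 4 (h): row=0 col=1 char='_'
After 5 (j): row=1 col=1 char='r'
After 6 (k): row=0 col=1 char='_'
After 7 (l): row=0 col=2 char='t'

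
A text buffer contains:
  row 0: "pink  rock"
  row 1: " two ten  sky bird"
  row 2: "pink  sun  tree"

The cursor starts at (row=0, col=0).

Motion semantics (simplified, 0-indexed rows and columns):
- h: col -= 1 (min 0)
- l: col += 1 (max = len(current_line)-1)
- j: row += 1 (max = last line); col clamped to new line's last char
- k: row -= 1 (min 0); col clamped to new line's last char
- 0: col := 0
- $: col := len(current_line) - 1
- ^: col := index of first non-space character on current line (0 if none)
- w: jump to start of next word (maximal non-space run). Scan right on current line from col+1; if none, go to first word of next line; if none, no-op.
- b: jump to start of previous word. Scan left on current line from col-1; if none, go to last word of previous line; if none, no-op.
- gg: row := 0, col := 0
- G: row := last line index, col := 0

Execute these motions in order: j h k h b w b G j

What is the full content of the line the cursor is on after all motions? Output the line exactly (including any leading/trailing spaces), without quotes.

After 1 (j): row=1 col=0 char='_'
After 2 (h): row=1 col=0 char='_'
After 3 (k): row=0 col=0 char='p'
After 4 (h): row=0 col=0 char='p'
After 5 (b): row=0 col=0 char='p'
After 6 (w): row=0 col=6 char='r'
After 7 (b): row=0 col=0 char='p'
After 8 (G): row=2 col=0 char='p'
After 9 (j): row=2 col=0 char='p'

Answer: pink  sun  tree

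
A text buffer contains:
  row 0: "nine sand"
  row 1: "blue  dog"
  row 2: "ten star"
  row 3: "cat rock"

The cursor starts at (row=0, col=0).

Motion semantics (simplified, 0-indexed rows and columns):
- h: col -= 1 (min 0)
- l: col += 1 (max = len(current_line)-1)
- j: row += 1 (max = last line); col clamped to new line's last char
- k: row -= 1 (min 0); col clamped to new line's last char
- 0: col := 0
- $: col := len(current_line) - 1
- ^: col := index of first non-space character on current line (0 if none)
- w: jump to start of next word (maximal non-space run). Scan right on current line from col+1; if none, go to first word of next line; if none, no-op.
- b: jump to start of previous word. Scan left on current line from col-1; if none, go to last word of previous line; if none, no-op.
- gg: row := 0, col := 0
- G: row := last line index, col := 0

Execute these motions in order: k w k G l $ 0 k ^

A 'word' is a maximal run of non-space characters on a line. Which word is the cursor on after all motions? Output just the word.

After 1 (k): row=0 col=0 char='n'
After 2 (w): row=0 col=5 char='s'
After 3 (k): row=0 col=5 char='s'
After 4 (G): row=3 col=0 char='c'
After 5 (l): row=3 col=1 char='a'
After 6 ($): row=3 col=7 char='k'
After 7 (0): row=3 col=0 char='c'
After 8 (k): row=2 col=0 char='t'
After 9 (^): row=2 col=0 char='t'

Answer: ten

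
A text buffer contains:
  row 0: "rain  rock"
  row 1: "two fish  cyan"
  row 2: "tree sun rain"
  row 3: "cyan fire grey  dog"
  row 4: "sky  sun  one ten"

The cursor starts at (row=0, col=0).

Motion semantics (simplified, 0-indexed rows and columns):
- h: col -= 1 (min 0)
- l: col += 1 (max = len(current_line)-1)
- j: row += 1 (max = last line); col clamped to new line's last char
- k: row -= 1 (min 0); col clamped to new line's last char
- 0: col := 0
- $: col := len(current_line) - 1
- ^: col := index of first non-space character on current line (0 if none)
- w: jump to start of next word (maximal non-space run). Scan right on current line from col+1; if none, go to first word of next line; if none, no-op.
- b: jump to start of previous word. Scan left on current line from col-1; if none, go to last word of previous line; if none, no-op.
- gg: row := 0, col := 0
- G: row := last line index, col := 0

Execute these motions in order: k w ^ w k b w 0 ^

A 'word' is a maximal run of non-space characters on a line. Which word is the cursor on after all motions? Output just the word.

Answer: rain

Derivation:
After 1 (k): row=0 col=0 char='r'
After 2 (w): row=0 col=6 char='r'
After 3 (^): row=0 col=0 char='r'
After 4 (w): row=0 col=6 char='r'
After 5 (k): row=0 col=6 char='r'
After 6 (b): row=0 col=0 char='r'
After 7 (w): row=0 col=6 char='r'
After 8 (0): row=0 col=0 char='r'
After 9 (^): row=0 col=0 char='r'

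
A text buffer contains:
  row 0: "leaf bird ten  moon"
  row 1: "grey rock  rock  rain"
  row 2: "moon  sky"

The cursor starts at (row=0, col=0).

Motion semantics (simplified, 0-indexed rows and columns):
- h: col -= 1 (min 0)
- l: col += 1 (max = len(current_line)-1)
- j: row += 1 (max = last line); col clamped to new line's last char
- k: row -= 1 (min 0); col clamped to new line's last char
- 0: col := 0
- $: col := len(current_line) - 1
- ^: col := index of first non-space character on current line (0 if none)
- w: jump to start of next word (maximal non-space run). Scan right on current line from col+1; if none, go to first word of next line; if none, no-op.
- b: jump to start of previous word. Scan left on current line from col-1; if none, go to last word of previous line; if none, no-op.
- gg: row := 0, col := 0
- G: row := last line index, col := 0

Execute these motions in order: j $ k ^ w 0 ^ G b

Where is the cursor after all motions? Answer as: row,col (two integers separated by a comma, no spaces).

Answer: 1,17

Derivation:
After 1 (j): row=1 col=0 char='g'
After 2 ($): row=1 col=20 char='n'
After 3 (k): row=0 col=18 char='n'
After 4 (^): row=0 col=0 char='l'
After 5 (w): row=0 col=5 char='b'
After 6 (0): row=0 col=0 char='l'
After 7 (^): row=0 col=0 char='l'
After 8 (G): row=2 col=0 char='m'
After 9 (b): row=1 col=17 char='r'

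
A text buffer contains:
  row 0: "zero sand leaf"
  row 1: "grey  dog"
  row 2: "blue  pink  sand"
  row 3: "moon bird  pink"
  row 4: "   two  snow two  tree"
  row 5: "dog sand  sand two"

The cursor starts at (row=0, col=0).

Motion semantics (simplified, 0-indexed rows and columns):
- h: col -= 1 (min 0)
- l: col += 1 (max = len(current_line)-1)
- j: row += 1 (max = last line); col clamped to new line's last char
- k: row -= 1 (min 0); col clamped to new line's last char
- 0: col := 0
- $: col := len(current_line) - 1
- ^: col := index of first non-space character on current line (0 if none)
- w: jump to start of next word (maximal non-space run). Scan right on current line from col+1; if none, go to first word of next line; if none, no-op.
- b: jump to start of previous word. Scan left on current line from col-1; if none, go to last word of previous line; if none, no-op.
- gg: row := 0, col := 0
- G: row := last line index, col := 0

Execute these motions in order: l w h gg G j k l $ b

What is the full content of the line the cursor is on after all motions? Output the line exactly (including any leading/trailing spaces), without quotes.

After 1 (l): row=0 col=1 char='e'
After 2 (w): row=0 col=5 char='s'
After 3 (h): row=0 col=4 char='_'
After 4 (gg): row=0 col=0 char='z'
After 5 (G): row=5 col=0 char='d'
After 6 (j): row=5 col=0 char='d'
After 7 (k): row=4 col=0 char='_'
After 8 (l): row=4 col=1 char='_'
After 9 ($): row=4 col=21 char='e'
After 10 (b): row=4 col=18 char='t'

Answer:    two  snow two  tree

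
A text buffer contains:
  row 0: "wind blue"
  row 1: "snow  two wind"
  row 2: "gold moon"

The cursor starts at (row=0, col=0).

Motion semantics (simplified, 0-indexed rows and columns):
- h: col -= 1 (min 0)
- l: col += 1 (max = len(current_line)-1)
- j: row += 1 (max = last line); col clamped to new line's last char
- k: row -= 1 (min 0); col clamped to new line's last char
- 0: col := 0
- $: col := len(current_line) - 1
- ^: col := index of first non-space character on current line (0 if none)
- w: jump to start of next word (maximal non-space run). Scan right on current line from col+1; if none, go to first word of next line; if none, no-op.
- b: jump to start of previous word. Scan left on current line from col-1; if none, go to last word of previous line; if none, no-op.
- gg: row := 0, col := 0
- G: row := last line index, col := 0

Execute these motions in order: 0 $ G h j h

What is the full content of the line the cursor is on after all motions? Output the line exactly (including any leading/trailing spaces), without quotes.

After 1 (0): row=0 col=0 char='w'
After 2 ($): row=0 col=8 char='e'
After 3 (G): row=2 col=0 char='g'
After 4 (h): row=2 col=0 char='g'
After 5 (j): row=2 col=0 char='g'
After 6 (h): row=2 col=0 char='g'

Answer: gold moon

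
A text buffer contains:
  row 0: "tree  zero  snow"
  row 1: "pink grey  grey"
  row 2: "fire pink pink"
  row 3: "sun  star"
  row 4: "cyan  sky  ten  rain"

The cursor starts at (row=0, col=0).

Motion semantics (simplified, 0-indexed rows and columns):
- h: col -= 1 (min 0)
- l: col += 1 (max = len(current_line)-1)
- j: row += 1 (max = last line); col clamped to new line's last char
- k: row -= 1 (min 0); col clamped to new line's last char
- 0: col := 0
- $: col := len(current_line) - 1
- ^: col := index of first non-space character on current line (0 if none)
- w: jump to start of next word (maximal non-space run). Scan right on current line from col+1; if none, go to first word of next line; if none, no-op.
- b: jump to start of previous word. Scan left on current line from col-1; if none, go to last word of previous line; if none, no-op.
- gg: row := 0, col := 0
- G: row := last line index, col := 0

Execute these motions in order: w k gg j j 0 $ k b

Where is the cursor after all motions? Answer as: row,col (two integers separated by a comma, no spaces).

Answer: 1,11

Derivation:
After 1 (w): row=0 col=6 char='z'
After 2 (k): row=0 col=6 char='z'
After 3 (gg): row=0 col=0 char='t'
After 4 (j): row=1 col=0 char='p'
After 5 (j): row=2 col=0 char='f'
After 6 (0): row=2 col=0 char='f'
After 7 ($): row=2 col=13 char='k'
After 8 (k): row=1 col=13 char='e'
After 9 (b): row=1 col=11 char='g'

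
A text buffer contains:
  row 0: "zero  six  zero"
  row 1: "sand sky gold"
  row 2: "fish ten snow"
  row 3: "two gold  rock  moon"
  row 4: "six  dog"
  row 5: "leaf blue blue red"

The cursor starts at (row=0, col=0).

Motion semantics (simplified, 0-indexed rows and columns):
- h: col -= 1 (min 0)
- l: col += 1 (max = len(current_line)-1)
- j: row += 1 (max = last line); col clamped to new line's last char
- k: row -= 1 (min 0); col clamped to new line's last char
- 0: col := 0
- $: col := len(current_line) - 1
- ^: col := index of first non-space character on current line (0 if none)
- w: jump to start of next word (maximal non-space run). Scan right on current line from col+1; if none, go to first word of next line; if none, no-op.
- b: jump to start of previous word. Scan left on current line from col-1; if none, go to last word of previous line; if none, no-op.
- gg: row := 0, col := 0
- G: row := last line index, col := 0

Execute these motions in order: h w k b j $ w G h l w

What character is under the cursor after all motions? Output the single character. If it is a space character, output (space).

Answer: b

Derivation:
After 1 (h): row=0 col=0 char='z'
After 2 (w): row=0 col=6 char='s'
After 3 (k): row=0 col=6 char='s'
After 4 (b): row=0 col=0 char='z'
After 5 (j): row=1 col=0 char='s'
After 6 ($): row=1 col=12 char='d'
After 7 (w): row=2 col=0 char='f'
After 8 (G): row=5 col=0 char='l'
After 9 (h): row=5 col=0 char='l'
After 10 (l): row=5 col=1 char='e'
After 11 (w): row=5 col=5 char='b'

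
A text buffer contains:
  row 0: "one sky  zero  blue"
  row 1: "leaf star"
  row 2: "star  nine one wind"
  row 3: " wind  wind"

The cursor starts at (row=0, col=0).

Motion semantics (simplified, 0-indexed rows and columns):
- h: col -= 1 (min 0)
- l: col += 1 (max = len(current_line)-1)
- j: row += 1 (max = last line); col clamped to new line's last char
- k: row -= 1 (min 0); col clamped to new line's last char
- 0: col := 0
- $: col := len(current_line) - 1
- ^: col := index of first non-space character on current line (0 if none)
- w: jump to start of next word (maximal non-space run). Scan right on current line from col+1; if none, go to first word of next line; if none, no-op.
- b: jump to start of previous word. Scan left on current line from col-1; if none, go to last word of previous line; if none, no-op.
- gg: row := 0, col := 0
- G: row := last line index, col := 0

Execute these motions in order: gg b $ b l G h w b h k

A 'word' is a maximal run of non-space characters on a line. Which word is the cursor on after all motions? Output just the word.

After 1 (gg): row=0 col=0 char='o'
After 2 (b): row=0 col=0 char='o'
After 3 ($): row=0 col=18 char='e'
After 4 (b): row=0 col=15 char='b'
After 5 (l): row=0 col=16 char='l'
After 6 (G): row=3 col=0 char='_'
After 7 (h): row=3 col=0 char='_'
After 8 (w): row=3 col=1 char='w'
After 9 (b): row=2 col=15 char='w'
After 10 (h): row=2 col=14 char='_'
After 11 (k): row=1 col=8 char='r'

Answer: star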